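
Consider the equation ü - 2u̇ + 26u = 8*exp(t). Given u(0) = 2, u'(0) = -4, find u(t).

Characteristic equation r² - 2r + 26 = 0 has discriminant (-2)² - 4·(26) = -100 < 0, so r = 1 ± 5i.
Hence u_h = C1*cos(5*t)*exp(t) + C2*exp(t)*sin(5*t).
Try u_p = A*exp(t). Substituting into the equation and dividing by exp(t) gives A = 8/25, so u_p = 8*exp(t)/25.
General solution: u = 8*exp(t)/25 + C1*cos(5*t)*exp(t) + C2*exp(t)*sin(5*t).
Apply the initial conditions: u(0) = 8/25 + C1 = 2 and u'(0) = 8/25 + C1 + 5*C2 = -4. Solving gives C1 = 42/25, C2 = -6/5.

u = 8*exp(t)/25 - 6*exp(t)*sin(5*t)/5 + 42*cos(5*t)*exp(t)/25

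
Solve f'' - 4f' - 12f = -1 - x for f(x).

f = 1/18 + x/12 + C1*exp(6*x) + C2*exp(-2*x)

Characteristic equation r² - 4r - 12 = 0 factors as (r - 6)(r + 2) = 0, so r = 6, -2.
Hence f_h = C1*exp(6*x) + C2*exp(-2*x).
For the particular solution try f_p = A0 + A1*x. Substituting and matching coefficients of each power of x gives A0 = 1/18, A1 = 1/12, so f_p = 1/18 + x/12.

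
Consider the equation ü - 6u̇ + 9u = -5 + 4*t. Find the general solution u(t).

Characteristic equation r² - 6r + 9 = 0 has discriminant (-6)² - 4·(9) = 0, so r = 3 is a repeated root.
Hence u_h = (C1 + C2*t)*exp(3*t).
For the particular solution try u_p = A0 + A1*t. Substituting and matching coefficients of each power of t gives A0 = -7/27, A1 = 4/9, so u_p = -7/27 + 4*t/9.

u = -7/27 + 4*t/9 + C1*exp(3*t) + C2*t*exp(3*t)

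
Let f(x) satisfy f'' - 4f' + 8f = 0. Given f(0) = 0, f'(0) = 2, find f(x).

f = exp(2*x)*sin(2*x)

Characteristic equation r² - 4r + 8 = 0 has discriminant (-4)² - 4·(8) = -16 < 0, so r = 2 ± 2i.
Hence f_h = C1*cos(2*x)*exp(2*x) + C2*exp(2*x)*sin(2*x).
Apply the initial conditions: f(0) = C1 = 0 and f'(0) = 2*C1 + 2*C2 = 2. Solving gives C1 = 0, C2 = 1.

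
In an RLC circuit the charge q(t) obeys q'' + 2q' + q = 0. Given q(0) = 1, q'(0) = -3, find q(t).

q = -2*t*exp(-t) + exp(-t)

Characteristic equation r² + 2r + 1 = 0 has discriminant (2)² - 4·(1) = 0, so r = -1 is a repeated root.
Hence q_h = (C1 + C2*t)*exp(-t).
Apply the initial conditions: q(0) = C1 = 1 and q'(0) = C2 - C1 = -3. Solving gives C1 = 1, C2 = -2.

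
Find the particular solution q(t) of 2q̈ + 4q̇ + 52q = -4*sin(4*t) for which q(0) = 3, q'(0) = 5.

Divide through by 2: q'' + 2q' + 26q = -2*sin(4*t).
Characteristic equation r² + 2r + 26 = 0 has discriminant (2)² - 4·(26) = -100 < 0, so r = -1 ± 5i.
Hence q_h = C1*cos(5*t)*exp(-t) + C2*exp(-t)*sin(5*t).
Try q_p = A*cos(4*t) + B*sin(4*t). Substituting and equating the coefficients of cos(4t) and sin(4t) gives A = 4/41, B = -5/41, so q_p = -5*sin(4*t)/41 + 4*cos(4*t)/41.
General solution: q = -5*sin(4*t)/41 + 4*cos(4*t)/41 + C1*cos(5*t)*exp(-t) + C2*exp(-t)*sin(5*t).
Apply the initial conditions: q(0) = 4/41 + C1 = 3 and q'(0) = -20/41 - C1 + 5*C2 = 5. Solving gives C1 = 119/41, C2 = 344/205.

q = -5*sin(4*t)/41 + 4*cos(4*t)/41 + 119*cos(5*t)*exp(-t)/41 + 344*exp(-t)*sin(5*t)/205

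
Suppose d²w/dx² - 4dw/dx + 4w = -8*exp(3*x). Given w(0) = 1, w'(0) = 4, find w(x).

Characteristic equation r² - 4r + 4 = 0 has discriminant (-4)² - 4·(4) = 0, so r = 2 is a repeated root.
Hence w_h = (C1 + C2*x)*exp(2*x).
Try w_p = A*exp(3*x). Substituting into the equation and dividing by exp(3*x) gives A = -8, so w_p = -8*exp(3*x).
General solution: w = -8*exp(3*x) + C1*exp(2*x) + C2*x*exp(2*x).
Apply the initial conditions: w(0) = -8 + C1 = 1 and w'(0) = -24 + C2 + 2*C1 = 4. Solving gives C1 = 9, C2 = 10.

w = -8*exp(3*x) + 9*exp(2*x) + 10*x*exp(2*x)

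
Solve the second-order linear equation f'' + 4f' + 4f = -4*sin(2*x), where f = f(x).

f = cos(2*x)/2 + C1*exp(-2*x) + C2*x*exp(-2*x)

Characteristic equation r² + 4r + 4 = 0 has discriminant (4)² - 4·(4) = 0, so r = -2 is a repeated root.
Hence f_h = (C1 + C2*x)*exp(-2*x).
Try f_p = A*cos(2*x) + B*sin(2*x). Substituting and equating the coefficients of cos(2x) and sin(2x) gives A = 1/2, B = 0, so f_p = cos(2*x)/2.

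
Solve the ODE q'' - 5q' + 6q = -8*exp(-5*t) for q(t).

q = -exp(-5*t)/7 + C1*exp(2*t) + C2*exp(3*t)

Characteristic equation r² - 5r + 6 = 0 factors as (r - 2)(r - 3) = 0, so r = 2, 3.
Hence q_h = C1*exp(2*t) + C2*exp(3*t).
Try q_p = A*exp(-5*t). Substituting into the equation and dividing by exp(-5*t) gives A = -1/7, so q_p = -exp(-5*t)/7.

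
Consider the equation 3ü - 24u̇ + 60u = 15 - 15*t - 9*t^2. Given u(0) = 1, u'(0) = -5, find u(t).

Divide through by 3: u'' - 8u' + 20u = 5 - 5*t - 3*t^2.
Characteristic equation r² - 8r + 20 = 0 has discriminant (-8)² - 4·(20) = -16 < 0, so r = 4 ± 2i.
Hence u_h = C1*cos(2*t)*exp(4*t) + C2*exp(4*t)*sin(2*t).
For the particular solution try u_p = A0 + A1*t + A2*t^2. Substituting and matching coefficients of each power of t gives A0 = 117/1000, A1 = -37/100, A2 = -3/20, so u_p = 117/1000 - 37*t/100 - 3*t^2/20.
General solution: u = 117/1000 - 37*t/100 - 3*t^2/20 + C1*cos(2*t)*exp(4*t) + C2*exp(4*t)*sin(2*t).
Apply the initial conditions: u(0) = 117/1000 + C1 = 1 and u'(0) = -37/100 + 2*C2 + 4*C1 = -5. Solving gives C1 = 883/1000, C2 = -4081/1000.

u = 117/1000 - 37*t/100 - 3*t**2/20 - 4081*exp(4*t)*sin(2*t)/1000 + 883*cos(2*t)*exp(4*t)/1000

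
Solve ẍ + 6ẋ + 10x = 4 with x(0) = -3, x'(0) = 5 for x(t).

x = 2/5 - 26*exp(-3*t)*sin(t)/5 - 17*cos(t)*exp(-3*t)/5

Characteristic equation r² + 6r + 10 = 0 has discriminant (6)² - 4·(10) = -4 < 0, so r = -3 ± i.
Hence x_h = C1*cos(t)*exp(-3*t) + C2*exp(-3*t)*sin(t).
For the particular solution try x_p = A0. Substituting and matching coefficients of each power of t gives A0 = 2/5, so x_p = 2/5.
General solution: x = 2/5 + C1*cos(t)*exp(-3*t) + C2*exp(-3*t)*sin(t).
Apply the initial conditions: x(0) = 2/5 + C1 = -3 and x'(0) = C2 - 3*C1 = 5. Solving gives C1 = -17/5, C2 = -26/5.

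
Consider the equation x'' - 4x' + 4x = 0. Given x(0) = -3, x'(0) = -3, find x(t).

x = -3*exp(2*t) + 3*t*exp(2*t)

Characteristic equation r² - 4r + 4 = 0 has discriminant (-4)² - 4·(4) = 0, so r = 2 is a repeated root.
Hence x_h = (C1 + C2*t)*exp(2*t).
Apply the initial conditions: x(0) = C1 = -3 and x'(0) = C2 + 2*C1 = -3. Solving gives C1 = -3, C2 = 3.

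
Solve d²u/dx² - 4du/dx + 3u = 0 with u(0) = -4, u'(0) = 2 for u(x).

Characteristic equation r² - 4r + 3 = 0 factors as (r - 3)(r - 1) = 0, so r = 3, 1.
Hence u_h = C1*exp(3*x) + C2*exp(x).
Apply the initial conditions: u(0) = C1 + C2 = -4 and u'(0) = C2 + 3*C1 = 2. Solving gives C1 = 3, C2 = -7.

u = -7*exp(x) + 3*exp(3*x)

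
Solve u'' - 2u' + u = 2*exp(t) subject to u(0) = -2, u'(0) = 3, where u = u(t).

u = -2*exp(t) + t**2*exp(t) + 5*t*exp(t)

Characteristic equation r² - 2r + 1 = 0 has discriminant (-2)² - 4·(1) = 0, so r = 1 is a repeated root.
Hence u_h = (C1 + C2*t)*exp(t).
Since exp(t) solves the homogeneous equation (r = 1 is a root of multiplicity 2), multiply the trial by t^2. Try u_p = A*t^2*exp(t). Substituting into the equation and dividing by exp(t) gives A = 1, so u_p = t^2*exp(t).
General solution: u = C1*exp(t) + t^2*exp(t) + C2*t*exp(t).
Apply the initial conditions: u(0) = C1 = -2 and u'(0) = C1 + C2 = 3. Solving gives C1 = -2, C2 = 5.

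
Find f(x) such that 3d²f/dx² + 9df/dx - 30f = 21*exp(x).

f = -7*exp(x)/6 + C1*exp(-5*x) + C2*exp(2*x)

Divide through by 3: f'' + 3f' - 10f = 7*exp(x).
Characteristic equation r² + 3r - 10 = 0 factors as (r + 5)(r - 2) = 0, so r = -5, 2.
Hence f_h = C1*exp(-5*x) + C2*exp(2*x).
Try f_p = A*exp(x). Substituting into the equation and dividing by exp(x) gives A = -7/6, so f_p = -7*exp(x)/6.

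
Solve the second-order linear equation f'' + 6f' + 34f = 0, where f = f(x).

f = C1*cos(5*x)*exp(-3*x) + C2*exp(-3*x)*sin(5*x)

Characteristic equation r² + 6r + 34 = 0 has discriminant (6)² - 4·(34) = -100 < 0, so r = -3 ± 5i.
Hence f_h = C1*cos(5*x)*exp(-3*x) + C2*exp(-3*x)*sin(5*x).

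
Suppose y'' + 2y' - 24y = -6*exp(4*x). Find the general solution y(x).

y = C1*exp(4*x) + C2*exp(-6*x) - 3*x*exp(4*x)/5

Characteristic equation r² + 2r - 24 = 0 factors as (r - 4)(r + 6) = 0, so r = 4, -6.
Hence y_h = C1*exp(4*x) + C2*exp(-6*x).
Since exp(4*x) solves the homogeneous equation (r = 4 is a root of multiplicity 1), multiply the trial by x. Try y_p = A*x*exp(4*x). Substituting into the equation and dividing by exp(4*x) gives A = -3/5, so y_p = -3*x*exp(4*x)/5.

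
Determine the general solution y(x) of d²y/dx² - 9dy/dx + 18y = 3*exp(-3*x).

y = exp(-3*x)/18 + C1*exp(6*x) + C2*exp(3*x)

Characteristic equation r² - 9r + 18 = 0 factors as (r - 6)(r - 3) = 0, so r = 6, 3.
Hence y_h = C1*exp(6*x) + C2*exp(3*x).
Try y_p = A*exp(-3*x). Substituting into the equation and dividing by exp(-3*x) gives A = 1/18, so y_p = exp(-3*x)/18.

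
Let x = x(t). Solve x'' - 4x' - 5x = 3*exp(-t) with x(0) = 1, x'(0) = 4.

Characteristic equation r² - 4r - 5 = 0 factors as (r - 5)(r + 1) = 0, so r = 5, -1.
Hence x_h = C1*exp(5*t) + C2*exp(-t).
Since exp(-t) solves the homogeneous equation (r = -1 is a root of multiplicity 1), multiply the trial by t. Try x_p = A*t*exp(-t). Substituting into the equation and dividing by exp(-t) gives A = -1/2, so x_p = -t*exp(-t)/2.
General solution: x = C1*exp(5*t) + C2*exp(-t) - t*exp(-t)/2.
Apply the initial conditions: x(0) = C1 + C2 = 1 and x'(0) = -1/2 - C2 + 5*C1 = 4. Solving gives C1 = 11/12, C2 = 1/12.

x = exp(-t)/12 + 11*exp(5*t)/12 - t*exp(-t)/2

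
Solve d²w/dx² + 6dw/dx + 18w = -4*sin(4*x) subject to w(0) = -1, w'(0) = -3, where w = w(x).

w = -2*sin(4*x)/145 + 24*cos(4*x)/145 - 934*exp(-3*x)*sin(3*x)/435 - 169*cos(3*x)*exp(-3*x)/145

Characteristic equation r² + 6r + 18 = 0 has discriminant (6)² - 4·(18) = -36 < 0, so r = -3 ± 3i.
Hence w_h = C1*cos(3*x)*exp(-3*x) + C2*exp(-3*x)*sin(3*x).
Try w_p = A*cos(4*x) + B*sin(4*x). Substituting and equating the coefficients of cos(4x) and sin(4x) gives A = 24/145, B = -2/145, so w_p = -2*sin(4*x)/145 + 24*cos(4*x)/145.
General solution: w = -2*sin(4*x)/145 + 24*cos(4*x)/145 + C1*cos(3*x)*exp(-3*x) + C2*exp(-3*x)*sin(3*x).
Apply the initial conditions: w(0) = 24/145 + C1 = -1 and w'(0) = -8/145 - 3*C1 + 3*C2 = -3. Solving gives C1 = -169/145, C2 = -934/435.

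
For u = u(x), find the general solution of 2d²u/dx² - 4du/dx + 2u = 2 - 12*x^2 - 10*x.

u = -45 - 29*x - 6*x**2 + C1*exp(x) + C2*x*exp(x)

Divide through by 2: u'' - 2u' + u = 1 - 6*x^2 - 5*x.
Characteristic equation r² - 2r + 1 = 0 has discriminant (-2)² - 4·(1) = 0, so r = 1 is a repeated root.
Hence u_h = (C1 + C2*x)*exp(x).
For the particular solution try u_p = A0 + A1*x + A2*x^2. Substituting and matching coefficients of each power of x gives A0 = -45, A1 = -29, A2 = -6, so u_p = -45 - 29*x - 6*x^2.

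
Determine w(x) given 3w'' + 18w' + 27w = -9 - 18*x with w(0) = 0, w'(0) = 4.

Divide through by 3: w'' + 6w' + 9w = -3 - 6*x.
Characteristic equation r² + 6r + 9 = 0 has discriminant (6)² - 4·(9) = 0, so r = -3 is a repeated root.
Hence w_h = (C1 + C2*x)*exp(-3*x).
For the particular solution try w_p = A0 + A1*x. Substituting and matching coefficients of each power of x gives A0 = 1/9, A1 = -2/3, so w_p = 1/9 - 2*x/3.
General solution: w = 1/9 - 2*x/3 + C1*exp(-3*x) + C2*x*exp(-3*x).
Apply the initial conditions: w(0) = 1/9 + C1 = 0 and w'(0) = -2/3 + C2 - 3*C1 = 4. Solving gives C1 = -1/9, C2 = 13/3.

w = 1/9 - 2*x/3 - exp(-3*x)/9 + 13*x*exp(-3*x)/3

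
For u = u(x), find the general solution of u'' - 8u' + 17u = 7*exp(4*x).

Characteristic equation r² - 8r + 17 = 0 has discriminant (-8)² - 4·(17) = -4 < 0, so r = 4 ± i.
Hence u_h = C1*cos(x)*exp(4*x) + C2*exp(4*x)*sin(x).
Try u_p = A*exp(4*x). Substituting into the equation and dividing by exp(4*x) gives A = 7, so u_p = 7*exp(4*x).

u = 7*exp(4*x) + C1*cos(x)*exp(4*x) + C2*exp(4*x)*sin(x)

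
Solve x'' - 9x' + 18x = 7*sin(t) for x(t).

Characteristic equation r² - 9r + 18 = 0 factors as (r - 3)(r - 6) = 0, so r = 3, 6.
Hence x_h = C1*exp(3*t) + C2*exp(6*t).
Try x_p = A*cos(t) + B*sin(t). Substituting and equating the coefficients of cos(t) and sin(t) gives A = 63/370, B = 119/370, so x_p = 63*cos(t)/370 + 119*sin(t)/370.

x = 63*cos(t)/370 + 119*sin(t)/370 + C1*exp(3*t) + C2*exp(6*t)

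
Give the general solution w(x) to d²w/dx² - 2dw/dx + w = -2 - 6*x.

w = -14 - 6*x + C1*exp(x) + C2*x*exp(x)

Characteristic equation r² - 2r + 1 = 0 has discriminant (-2)² - 4·(1) = 0, so r = 1 is a repeated root.
Hence w_h = (C1 + C2*x)*exp(x).
For the particular solution try w_p = A0 + A1*x. Substituting and matching coefficients of each power of x gives A0 = -14, A1 = -6, so w_p = -14 - 6*x.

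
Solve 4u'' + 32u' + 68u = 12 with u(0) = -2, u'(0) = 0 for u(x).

Divide through by 4: u'' + 8u' + 17u = 3.
Characteristic equation r² + 8r + 17 = 0 has discriminant (8)² - 4·(17) = -4 < 0, so r = -4 ± i.
Hence u_h = C1*cos(x)*exp(-4*x) + C2*exp(-4*x)*sin(x).
For the particular solution try u_p = A0. Substituting and matching coefficients of each power of x gives A0 = 3/17, so u_p = 3/17.
General solution: u = 3/17 + C1*cos(x)*exp(-4*x) + C2*exp(-4*x)*sin(x).
Apply the initial conditions: u(0) = 3/17 + C1 = -2 and u'(0) = C2 - 4*C1 = 0. Solving gives C1 = -37/17, C2 = -148/17.

u = 3/17 - 148*exp(-4*x)*sin(x)/17 - 37*cos(x)*exp(-4*x)/17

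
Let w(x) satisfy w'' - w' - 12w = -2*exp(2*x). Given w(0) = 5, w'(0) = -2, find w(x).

w = exp(2*x)/5 + 12*exp(4*x)/7 + 108*exp(-3*x)/35

Characteristic equation r² - r - 12 = 0 factors as (r + 3)(r - 4) = 0, so r = -3, 4.
Hence w_h = C1*exp(-3*x) + C2*exp(4*x).
Try w_p = A*exp(2*x). Substituting into the equation and dividing by exp(2*x) gives A = 1/5, so w_p = exp(2*x)/5.
General solution: w = exp(2*x)/5 + C1*exp(-3*x) + C2*exp(4*x).
Apply the initial conditions: w(0) = 1/5 + C1 + C2 = 5 and w'(0) = 2/5 - 3*C1 + 4*C2 = -2. Solving gives C1 = 108/35, C2 = 12/7.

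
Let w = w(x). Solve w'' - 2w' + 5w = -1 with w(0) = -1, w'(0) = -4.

Characteristic equation r² - 2r + 5 = 0 has discriminant (-2)² - 4·(5) = -16 < 0, so r = 1 ± 2i.
Hence w_h = C1*cos(2*x)*exp(x) + C2*exp(x)*sin(2*x).
For the particular solution try w_p = A0. Substituting and matching coefficients of each power of x gives A0 = -1/5, so w_p = -1/5.
General solution: w = -1/5 + C1*cos(2*x)*exp(x) + C2*exp(x)*sin(2*x).
Apply the initial conditions: w(0) = -1/5 + C1 = -1 and w'(0) = C1 + 2*C2 = -4. Solving gives C1 = -4/5, C2 = -8/5.

w = -1/5 - 8*exp(x)*sin(2*x)/5 - 4*cos(2*x)*exp(x)/5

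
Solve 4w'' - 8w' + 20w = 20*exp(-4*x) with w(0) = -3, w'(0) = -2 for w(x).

w = 5*exp(-4*x)/29 - 92*cos(2*x)*exp(x)/29 + 27*exp(x)*sin(2*x)/29

Divide through by 4: w'' - 2w' + 5w = 5*exp(-4*x).
Characteristic equation r² - 2r + 5 = 0 has discriminant (-2)² - 4·(5) = -16 < 0, so r = 1 ± 2i.
Hence w_h = C1*cos(2*x)*exp(x) + C2*exp(x)*sin(2*x).
Try w_p = A*exp(-4*x). Substituting into the equation and dividing by exp(-4*x) gives A = 5/29, so w_p = 5*exp(-4*x)/29.
General solution: w = 5*exp(-4*x)/29 + C1*cos(2*x)*exp(x) + C2*exp(x)*sin(2*x).
Apply the initial conditions: w(0) = 5/29 + C1 = -3 and w'(0) = -20/29 + C1 + 2*C2 = -2. Solving gives C1 = -92/29, C2 = 27/29.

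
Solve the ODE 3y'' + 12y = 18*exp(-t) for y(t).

y = 6*exp(-t)/5 + C1*cos(2*t) + C2*sin(2*t)

Divide through by 3: y'' + 4y = 6*exp(-t).
Characteristic equation r² + 4 = 0 has discriminant (0)² - 4·(4) = -16 < 0, so r = ± 2i.
Hence y_h = C1*cos(2*t) + C2*sin(2*t).
Try y_p = A*exp(-t). Substituting into the equation and dividing by exp(-t) gives A = 6/5, so y_p = 6*exp(-t)/5.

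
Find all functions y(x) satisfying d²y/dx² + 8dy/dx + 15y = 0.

y = C1*exp(-3*x) + C2*exp(-5*x)

Characteristic equation r² + 8r + 15 = 0 factors as (r + 3)(r + 5) = 0, so r = -3, -5.
Hence y_h = C1*exp(-3*x) + C2*exp(-5*x).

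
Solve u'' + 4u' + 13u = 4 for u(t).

Characteristic equation r² + 4r + 13 = 0 has discriminant (4)² - 4·(13) = -36 < 0, so r = -2 ± 3i.
Hence u_h = C1*cos(3*t)*exp(-2*t) + C2*exp(-2*t)*sin(3*t).
For the particular solution try u_p = A0. Substituting and matching coefficients of each power of t gives A0 = 4/13, so u_p = 4/13.

u = 4/13 + C1*cos(3*t)*exp(-2*t) + C2*exp(-2*t)*sin(3*t)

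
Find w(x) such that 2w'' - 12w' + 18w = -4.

Divide through by 2: w'' - 6w' + 9w = -2.
Characteristic equation r² - 6r + 9 = 0 has discriminant (-6)² - 4·(9) = 0, so r = 3 is a repeated root.
Hence w_h = (C1 + C2*x)*exp(3*x).
For the particular solution try w_p = A0. Substituting and matching coefficients of each power of x gives A0 = -2/9, so w_p = -2/9.

w = -2/9 + C1*exp(3*x) + C2*x*exp(3*x)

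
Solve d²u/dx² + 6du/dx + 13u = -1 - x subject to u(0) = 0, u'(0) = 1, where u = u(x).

Characteristic equation r² + 6r + 13 = 0 has discriminant (6)² - 4·(13) = -16 < 0, so r = -3 ± 2i.
Hence u_h = C1*cos(2*x)*exp(-3*x) + C2*exp(-3*x)*sin(2*x).
For the particular solution try u_p = A0 + A1*x. Substituting and matching coefficients of each power of x gives A0 = -7/169, A1 = -1/13, so u_p = -7/169 - x/13.
General solution: u = -7/169 - x/13 + C1*cos(2*x)*exp(-3*x) + C2*exp(-3*x)*sin(2*x).
Apply the initial conditions: u(0) = -7/169 + C1 = 0 and u'(0) = -1/13 - 3*C1 + 2*C2 = 1. Solving gives C1 = 7/169, C2 = 203/338.

u = -7/169 - x/13 + 7*cos(2*x)*exp(-3*x)/169 + 203*exp(-3*x)*sin(2*x)/338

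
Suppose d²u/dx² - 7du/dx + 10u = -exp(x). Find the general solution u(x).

Characteristic equation r² - 7r + 10 = 0 factors as (r - 5)(r - 2) = 0, so r = 5, 2.
Hence u_h = C1*exp(5*x) + C2*exp(2*x).
Try u_p = A*exp(x). Substituting into the equation and dividing by exp(x) gives A = -1/4, so u_p = -exp(x)/4.

u = -exp(x)/4 + C1*exp(5*x) + C2*exp(2*x)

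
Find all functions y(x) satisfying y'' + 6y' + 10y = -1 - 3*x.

Characteristic equation r² + 6r + 10 = 0 has discriminant (6)² - 4·(10) = -4 < 0, so r = -3 ± i.
Hence y_h = C1*cos(x)*exp(-3*x) + C2*exp(-3*x)*sin(x).
For the particular solution try y_p = A0 + A1*x. Substituting and matching coefficients of each power of x gives A0 = 2/25, A1 = -3/10, so y_p = 2/25 - 3*x/10.

y = 2/25 - 3*x/10 + C1*cos(x)*exp(-3*x) + C2*exp(-3*x)*sin(x)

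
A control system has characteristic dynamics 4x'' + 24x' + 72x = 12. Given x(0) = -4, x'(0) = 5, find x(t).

x = 1/6 - 25*cos(3*t)*exp(-3*t)/6 - 5*exp(-3*t)*sin(3*t)/2

Divide through by 4: x'' + 6x' + 18x = 3.
Characteristic equation r² + 6r + 18 = 0 has discriminant (6)² - 4·(18) = -36 < 0, so r = -3 ± 3i.
Hence x_h = C1*cos(3*t)*exp(-3*t) + C2*exp(-3*t)*sin(3*t).
For the particular solution try x_p = A0. Substituting and matching coefficients of each power of t gives A0 = 1/6, so x_p = 1/6.
General solution: x = 1/6 + C1*cos(3*t)*exp(-3*t) + C2*exp(-3*t)*sin(3*t).
Apply the initial conditions: x(0) = 1/6 + C1 = -4 and x'(0) = -3*C1 + 3*C2 = 5. Solving gives C1 = -25/6, C2 = -5/2.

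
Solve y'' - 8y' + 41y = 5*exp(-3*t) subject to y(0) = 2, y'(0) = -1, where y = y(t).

y = 5*exp(-3*t)/74 - 631*exp(4*t)*sin(5*t)/370 + 143*cos(5*t)*exp(4*t)/74

Characteristic equation r² - 8r + 41 = 0 has discriminant (-8)² - 4·(41) = -100 < 0, so r = 4 ± 5i.
Hence y_h = C1*cos(5*t)*exp(4*t) + C2*exp(4*t)*sin(5*t).
Try y_p = A*exp(-3*t). Substituting into the equation and dividing by exp(-3*t) gives A = 5/74, so y_p = 5*exp(-3*t)/74.
General solution: y = 5*exp(-3*t)/74 + C1*cos(5*t)*exp(4*t) + C2*exp(4*t)*sin(5*t).
Apply the initial conditions: y(0) = 5/74 + C1 = 2 and y'(0) = -15/74 + 4*C1 + 5*C2 = -1. Solving gives C1 = 143/74, C2 = -631/370.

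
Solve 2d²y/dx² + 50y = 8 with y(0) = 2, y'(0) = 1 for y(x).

Divide through by 2: y'' + 25y = 4.
Characteristic equation r² + 25 = 0 has discriminant (0)² - 4·(25) = -100 < 0, so r = ± 5i.
Hence y_h = C1*cos(5*x) + C2*sin(5*x).
For the particular solution try y_p = A0. Substituting and matching coefficients of each power of x gives A0 = 4/25, so y_p = 4/25.
General solution: y = 4/25 + C1*cos(5*x) + C2*sin(5*x).
Apply the initial conditions: y(0) = 4/25 + C1 = 2 and y'(0) = 5*C2 = 1. Solving gives C1 = 46/25, C2 = 1/5.

y = 4/25 + sin(5*x)/5 + 46*cos(5*x)/25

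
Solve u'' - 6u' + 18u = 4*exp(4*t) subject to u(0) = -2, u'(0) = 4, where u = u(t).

u = 2*exp(4*t)/5 - 12*cos(3*t)*exp(3*t)/5 + 16*exp(3*t)*sin(3*t)/5

Characteristic equation r² - 6r + 18 = 0 has discriminant (-6)² - 4·(18) = -36 < 0, so r = 3 ± 3i.
Hence u_h = C1*cos(3*t)*exp(3*t) + C2*exp(3*t)*sin(3*t).
Try u_p = A*exp(4*t). Substituting into the equation and dividing by exp(4*t) gives A = 2/5, so u_p = 2*exp(4*t)/5.
General solution: u = 2*exp(4*t)/5 + C1*cos(3*t)*exp(3*t) + C2*exp(3*t)*sin(3*t).
Apply the initial conditions: u(0) = 2/5 + C1 = -2 and u'(0) = 8/5 + 3*C1 + 3*C2 = 4. Solving gives C1 = -12/5, C2 = 16/5.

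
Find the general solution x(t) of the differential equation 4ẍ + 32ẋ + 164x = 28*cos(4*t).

Divide through by 4: x'' + 8x' + 41x = 7*cos(4*t).
Characteristic equation r² + 8r + 41 = 0 has discriminant (8)² - 4·(41) = -100 < 0, so r = -4 ± 5i.
Hence x_h = C1*cos(5*t)*exp(-4*t) + C2*exp(-4*t)*sin(5*t).
Try x_p = A*cos(4*t) + B*sin(4*t). Substituting and equating the coefficients of cos(4t) and sin(4t) gives A = 175/1649, B = 224/1649, so x_p = 175*cos(4*t)/1649 + 224*sin(4*t)/1649.

x = 175*cos(4*t)/1649 + 224*sin(4*t)/1649 + C1*cos(5*t)*exp(-4*t) + C2*exp(-4*t)*sin(5*t)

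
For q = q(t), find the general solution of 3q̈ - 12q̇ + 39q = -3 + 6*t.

Divide through by 3: q'' - 4q' + 13q = -1 + 2*t.
Characteristic equation r² - 4r + 13 = 0 has discriminant (-4)² - 4·(13) = -36 < 0, so r = 2 ± 3i.
Hence q_h = C1*cos(3*t)*exp(2*t) + C2*exp(2*t)*sin(3*t).
For the particular solution try q_p = A0 + A1*t. Substituting and matching coefficients of each power of t gives A0 = -5/169, A1 = 2/13, so q_p = -5/169 + 2*t/13.

q = -5/169 + 2*t/13 + C1*cos(3*t)*exp(2*t) + C2*exp(2*t)*sin(3*t)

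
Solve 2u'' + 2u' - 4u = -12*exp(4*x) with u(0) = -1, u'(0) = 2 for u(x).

u = -4*exp(-2*x)/3 - exp(4*x)/3 + 2*exp(x)/3

Divide through by 2: u'' + u' - 2u = -6*exp(4*x).
Characteristic equation r² + r - 2 = 0 factors as (r + 2)(r - 1) = 0, so r = -2, 1.
Hence u_h = C1*exp(-2*x) + C2*exp(x).
Try u_p = A*exp(4*x). Substituting into the equation and dividing by exp(4*x) gives A = -1/3, so u_p = -exp(4*x)/3.
General solution: u = -exp(4*x)/3 + C1*exp(-2*x) + C2*exp(x).
Apply the initial conditions: u(0) = -1/3 + C1 + C2 = -1 and u'(0) = -4/3 + C2 - 2*C1 = 2. Solving gives C1 = -4/3, C2 = 2/3.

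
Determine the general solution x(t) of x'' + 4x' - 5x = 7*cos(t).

x = -21*cos(t)/26 + 7*sin(t)/13 + C1*exp(t) + C2*exp(-5*t)

Characteristic equation r² + 4r - 5 = 0 factors as (r - 1)(r + 5) = 0, so r = 1, -5.
Hence x_h = C1*exp(t) + C2*exp(-5*t).
Try x_p = A*cos(t) + B*sin(t). Substituting and equating the coefficients of cos(t) and sin(t) gives A = -21/26, B = 7/13, so x_p = -21*cos(t)/26 + 7*sin(t)/13.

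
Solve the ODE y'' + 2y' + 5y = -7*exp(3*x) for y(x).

y = -7*exp(3*x)/20 + C1*cos(2*x)*exp(-x) + C2*exp(-x)*sin(2*x)

Characteristic equation r² + 2r + 5 = 0 has discriminant (2)² - 4·(5) = -16 < 0, so r = -1 ± 2i.
Hence y_h = C1*cos(2*x)*exp(-x) + C2*exp(-x)*sin(2*x).
Try y_p = A*exp(3*x). Substituting into the equation and dividing by exp(3*x) gives A = -7/20, so y_p = -7*exp(3*x)/20.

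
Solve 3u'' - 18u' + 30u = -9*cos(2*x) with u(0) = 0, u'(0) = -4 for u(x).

u = -cos(2*x)/10 + sin(2*x)/5 - 47*exp(3*x)*sin(x)/10 + cos(x)*exp(3*x)/10

Divide through by 3: u'' - 6u' + 10u = -3*cos(2*x).
Characteristic equation r² - 6r + 10 = 0 has discriminant (-6)² - 4·(10) = -4 < 0, so r = 3 ± i.
Hence u_h = C1*cos(x)*exp(3*x) + C2*exp(3*x)*sin(x).
Try u_p = A*cos(2*x) + B*sin(2*x). Substituting and equating the coefficients of cos(2x) and sin(2x) gives A = -1/10, B = 1/5, so u_p = -cos(2*x)/10 + sin(2*x)/5.
General solution: u = -cos(2*x)/10 + sin(2*x)/5 + C1*cos(x)*exp(3*x) + C2*exp(3*x)*sin(x).
Apply the initial conditions: u(0) = -1/10 + C1 = 0 and u'(0) = 2/5 + C2 + 3*C1 = -4. Solving gives C1 = 1/10, C2 = -47/10.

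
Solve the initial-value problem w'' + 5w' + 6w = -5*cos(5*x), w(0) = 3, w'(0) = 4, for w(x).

Characteristic equation r² + 5r + 6 = 0 factors as (r + 2)(r + 3) = 0, so r = -2, -3.
Hence w_h = C1*exp(-2*x) + C2*exp(-3*x).
Try w_p = A*cos(5*x) + B*sin(5*x). Substituting and equating the coefficients of cos(5x) and sin(5x) gives A = 95/986, B = -125/986, so w_p = -125*sin(5*x)/986 + 95*cos(5*x)/986.
General solution: w = -125*sin(5*x)/986 + 95*cos(5*x)/986 + C1*exp(-2*x) + C2*exp(-3*x).
Apply the initial conditions: w(0) = 95/986 + C1 + C2 = 3 and w'(0) = -625/986 - 3*C2 - 2*C1 = 4. Solving gives C1 = 387/29, C2 = -355/34.

w = -355*exp(-3*x)/34 - 125*sin(5*x)/986 + 95*cos(5*x)/986 + 387*exp(-2*x)/29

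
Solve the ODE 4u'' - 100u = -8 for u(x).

u = 2/25 + C1*exp(-5*x) + C2*exp(5*x)

Divide through by 4: u'' - 25u = -2.
Characteristic equation r² - 25 = 0 factors as (r + 5)(r - 5) = 0, so r = -5, 5.
Hence u_h = C1*exp(-5*x) + C2*exp(5*x).
For the particular solution try u_p = A0. Substituting and matching coefficients of each power of x gives A0 = 2/25, so u_p = 2/25.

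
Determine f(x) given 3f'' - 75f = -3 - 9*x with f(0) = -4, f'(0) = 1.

f = 1/25 - 527*exp(-5*x)/250 - 483*exp(5*x)/250 + 3*x/25

Divide through by 3: f'' - 25f = -1 - 3*x.
Characteristic equation r² - 25 = 0 factors as (r + 5)(r - 5) = 0, so r = -5, 5.
Hence f_h = C1*exp(-5*x) + C2*exp(5*x).
For the particular solution try f_p = A0 + A1*x. Substituting and matching coefficients of each power of x gives A0 = 1/25, A1 = 3/25, so f_p = 1/25 + 3*x/25.
General solution: f = 1/25 + 3*x/25 + C1*exp(-5*x) + C2*exp(5*x).
Apply the initial conditions: f(0) = 1/25 + C1 + C2 = -4 and f'(0) = 3/25 - 5*C1 + 5*C2 = 1. Solving gives C1 = -527/250, C2 = -483/250.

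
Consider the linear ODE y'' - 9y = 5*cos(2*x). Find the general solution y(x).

Characteristic equation r² - 9 = 0 factors as (r + 3)(r - 3) = 0, so r = -3, 3.
Hence y_h = C1*exp(-3*x) + C2*exp(3*x).
Try y_p = A*cos(2*x) + B*sin(2*x). Substituting and equating the coefficients of cos(2x) and sin(2x) gives A = -5/13, B = 0, so y_p = -5*cos(2*x)/13.

y = -5*cos(2*x)/13 + C1*exp(-3*x) + C2*exp(3*x)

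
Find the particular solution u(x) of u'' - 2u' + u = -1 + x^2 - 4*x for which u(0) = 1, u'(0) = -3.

u = -3 + x**2 + 4*exp(x) - 7*x*exp(x)

Characteristic equation r² - 2r + 1 = 0 has discriminant (-2)² - 4·(1) = 0, so r = 1 is a repeated root.
Hence u_h = (C1 + C2*x)*exp(x).
For the particular solution try u_p = A0 + A1*x + A2*x^2. Substituting and matching coefficients of each power of x gives A0 = -3, A1 = 0, A2 = 1, so u_p = -3 + x^2.
General solution: u = -3 + x^2 + C1*exp(x) + C2*x*exp(x).
Apply the initial conditions: u(0) = -3 + C1 = 1 and u'(0) = C1 + C2 = -3. Solving gives C1 = 4, C2 = -7.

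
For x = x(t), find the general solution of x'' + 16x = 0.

Characteristic equation r² + 16 = 0 has discriminant (0)² - 4·(16) = -64 < 0, so r = ± 4i.
Hence x_h = C1*cos(4*t) + C2*sin(4*t).

x = C1*cos(4*t) + C2*sin(4*t)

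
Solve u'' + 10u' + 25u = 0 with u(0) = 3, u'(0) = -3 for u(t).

Characteristic equation r² + 10r + 25 = 0 has discriminant (10)² - 4·(25) = 0, so r = -5 is a repeated root.
Hence u_h = (C1 + C2*t)*exp(-5*t).
Apply the initial conditions: u(0) = C1 = 3 and u'(0) = C2 - 5*C1 = -3. Solving gives C1 = 3, C2 = 12.

u = 3*exp(-5*t) + 12*t*exp(-5*t)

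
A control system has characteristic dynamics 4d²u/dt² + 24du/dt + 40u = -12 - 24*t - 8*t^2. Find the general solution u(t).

Divide through by 4: u'' + 6u' + 10u = -3 - 6*t - 2*t^2.
Characteristic equation r² + 6r + 10 = 0 has discriminant (6)² - 4·(10) = -4 < 0, so r = -3 ± i.
Hence u_h = C1*cos(t)*exp(-3*t) + C2*exp(-3*t)*sin(t).
For the particular solution try u_p = A0 + A1*t + A2*t^2. Substituting and matching coefficients of each power of t gives A0 = -11/250, A1 = -9/25, A2 = -1/5, so u_p = -11/250 - 9*t/25 - t^2/5.

u = -11/250 - 9*t/25 - t**2/5 + C1*cos(t)*exp(-3*t) + C2*exp(-3*t)*sin(t)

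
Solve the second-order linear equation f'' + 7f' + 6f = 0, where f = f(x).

Characteristic equation r² + 7r + 6 = 0 factors as (r + 6)(r + 1) = 0, so r = -6, -1.
Hence f_h = C1*exp(-6*x) + C2*exp(-x).

f = C1*exp(-6*x) + C2*exp(-x)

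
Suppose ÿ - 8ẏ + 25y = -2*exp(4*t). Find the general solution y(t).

Characteristic equation r² - 8r + 25 = 0 has discriminant (-8)² - 4·(25) = -36 < 0, so r = 4 ± 3i.
Hence y_h = C1*cos(3*t)*exp(4*t) + C2*exp(4*t)*sin(3*t).
Try y_p = A*exp(4*t). Substituting into the equation and dividing by exp(4*t) gives A = -2/9, so y_p = -2*exp(4*t)/9.

y = -2*exp(4*t)/9 + C1*cos(3*t)*exp(4*t) + C2*exp(4*t)*sin(3*t)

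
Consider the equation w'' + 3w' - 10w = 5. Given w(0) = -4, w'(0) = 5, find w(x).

Characteristic equation r² + 3r - 10 = 0 factors as (r - 2)(r + 5) = 0, so r = 2, -5.
Hence w_h = C1*exp(2*x) + C2*exp(-5*x).
For the particular solution try w_p = A0. Substituting and matching coefficients of each power of x gives A0 = -1/2, so w_p = -1/2.
General solution: w = -1/2 + C1*exp(2*x) + C2*exp(-5*x).
Apply the initial conditions: w(0) = -1/2 + C1 + C2 = -4 and w'(0) = -5*C2 + 2*C1 = 5. Solving gives C1 = -25/14, C2 = -12/7.

w = -1/2 - 25*exp(2*x)/14 - 12*exp(-5*x)/7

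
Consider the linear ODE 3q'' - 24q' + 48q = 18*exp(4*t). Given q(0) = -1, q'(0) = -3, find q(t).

Divide through by 3: q'' - 8q' + 16q = 6*exp(4*t).
Characteristic equation r² - 8r + 16 = 0 has discriminant (-8)² - 4·(16) = 0, so r = 4 is a repeated root.
Hence q_h = (C1 + C2*t)*exp(4*t).
Since exp(4*t) solves the homogeneous equation (r = 4 is a root of multiplicity 2), multiply the trial by t^2. Try q_p = A*t^2*exp(4*t). Substituting into the equation and dividing by exp(4*t) gives A = 3, so q_p = 3*t^2*exp(4*t).
General solution: q = C1*exp(4*t) + 3*t^2*exp(4*t) + C2*t*exp(4*t).
Apply the initial conditions: q(0) = C1 = -1 and q'(0) = C2 + 4*C1 = -3. Solving gives C1 = -1, C2 = 1.

q = -exp(4*t) + t*exp(4*t) + 3*t**2*exp(4*t)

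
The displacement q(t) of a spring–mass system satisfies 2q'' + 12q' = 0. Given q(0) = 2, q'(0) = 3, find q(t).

Divide through by 2: q'' + 6q' = 0.
Characteristic equation r² + 6r = 0 factors as (r + 6)r = 0, so r = -6, 0.
Hence q_h = C1*exp(-6*t) + C2.
Apply the initial conditions: q(0) = C1 + C2 = 2 and q'(0) = -6*C1 = 3. Solving gives C1 = -1/2, C2 = 5/2.

q = 5/2 - exp(-6*t)/2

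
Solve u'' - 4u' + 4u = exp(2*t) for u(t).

Characteristic equation r² - 4r + 4 = 0 has discriminant (-4)² - 4·(4) = 0, so r = 2 is a repeated root.
Hence u_h = (C1 + C2*t)*exp(2*t).
Since exp(2*t) solves the homogeneous equation (r = 2 is a root of multiplicity 2), multiply the trial by t^2. Try u_p = A*t^2*exp(2*t). Substituting into the equation and dividing by exp(2*t) gives A = 1/2, so u_p = t^2*exp(2*t)/2.

u = C1*exp(2*t) + t**2*exp(2*t)/2 + C2*t*exp(2*t)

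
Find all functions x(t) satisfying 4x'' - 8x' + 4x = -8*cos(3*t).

Divide through by 4: x'' - 2x' + x = -2*cos(3*t).
Characteristic equation r² - 2r + 1 = 0 has discriminant (-2)² - 4·(1) = 0, so r = 1 is a repeated root.
Hence x_h = (C1 + C2*t)*exp(t).
Try x_p = A*cos(3*t) + B*sin(3*t). Substituting and equating the coefficients of cos(3t) and sin(3t) gives A = 4/25, B = 3/25, so x_p = 3*sin(3*t)/25 + 4*cos(3*t)/25.

x = 3*sin(3*t)/25 + 4*cos(3*t)/25 + C1*exp(t) + C2*t*exp(t)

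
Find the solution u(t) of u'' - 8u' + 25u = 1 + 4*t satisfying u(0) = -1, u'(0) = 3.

Characteristic equation r² - 8r + 25 = 0 has discriminant (-8)² - 4·(25) = -36 < 0, so r = 4 ± 3i.
Hence u_h = C1*cos(3*t)*exp(4*t) + C2*exp(4*t)*sin(3*t).
For the particular solution try u_p = A0 + A1*t. Substituting and matching coefficients of each power of t gives A0 = 57/625, A1 = 4/25, so u_p = 57/625 + 4*t/25.
General solution: u = 57/625 + 4*t/25 + C1*cos(3*t)*exp(4*t) + C2*exp(4*t)*sin(3*t).
Apply the initial conditions: u(0) = 57/625 + C1 = -1 and u'(0) = 4/25 + 3*C2 + 4*C1 = 3. Solving gives C1 = -682/625, C2 = 1501/625.

u = 57/625 + 4*t/25 - 682*cos(3*t)*exp(4*t)/625 + 1501*exp(4*t)*sin(3*t)/625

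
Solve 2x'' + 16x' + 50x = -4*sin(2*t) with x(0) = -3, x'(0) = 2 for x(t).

Divide through by 2: x'' + 8x' + 25x = -2*sin(2*t).
Characteristic equation r² + 8r + 25 = 0 has discriminant (8)² - 4·(25) = -36 < 0, so r = -4 ± 3i.
Hence x_h = C1*cos(3*t)*exp(-4*t) + C2*exp(-4*t)*sin(3*t).
Try x_p = A*cos(2*t) + B*sin(2*t). Substituting and equating the coefficients of cos(2t) and sin(2t) gives A = 32/697, B = -42/697, so x_p = -42*sin(2*t)/697 + 32*cos(2*t)/697.
General solution: x = -42*sin(2*t)/697 + 32*cos(2*t)/697 + C1*cos(3*t)*exp(-4*t) + C2*exp(-4*t)*sin(3*t).
Apply the initial conditions: x(0) = 32/697 + C1 = -3 and x'(0) = -84/697 - 4*C1 + 3*C2 = 2. Solving gives C1 = -2123/697, C2 = -2338/697.

x = -42*sin(2*t)/697 + 32*cos(2*t)/697 - 2338*exp(-4*t)*sin(3*t)/697 - 2123*cos(3*t)*exp(-4*t)/697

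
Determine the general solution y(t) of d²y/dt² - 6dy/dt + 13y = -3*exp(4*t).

Characteristic equation r² - 6r + 13 = 0 has discriminant (-6)² - 4·(13) = -16 < 0, so r = 3 ± 2i.
Hence y_h = C1*cos(2*t)*exp(3*t) + C2*exp(3*t)*sin(2*t).
Try y_p = A*exp(4*t). Substituting into the equation and dividing by exp(4*t) gives A = -3/5, so y_p = -3*exp(4*t)/5.

y = -3*exp(4*t)/5 + C1*cos(2*t)*exp(3*t) + C2*exp(3*t)*sin(2*t)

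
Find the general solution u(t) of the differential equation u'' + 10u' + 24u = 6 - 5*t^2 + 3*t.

Characteristic equation r² + 10r + 24 = 0 factors as (r + 6)(r + 4) = 0, so r = -6, -4.
Hence u_h = C1*exp(-6*t) + C2*exp(-4*t).
For the particular solution try u_p = A0 + A1*t + A2*t^2. Substituting and matching coefficients of each power of t gives A0 = 247/1728, A1 = 43/144, A2 = -5/24, so u_p = 247/1728 - 5*t^2/24 + 43*t/144.

u = 247/1728 - 5*t**2/24 + 43*t/144 + C1*exp(-6*t) + C2*exp(-4*t)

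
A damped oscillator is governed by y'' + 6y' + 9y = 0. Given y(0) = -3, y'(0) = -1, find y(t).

y = -3*exp(-3*t) - 10*t*exp(-3*t)

Characteristic equation r² + 6r + 9 = 0 has discriminant (6)² - 4·(9) = 0, so r = -3 is a repeated root.
Hence y_h = (C1 + C2*t)*exp(-3*t).
Apply the initial conditions: y(0) = C1 = -3 and y'(0) = C2 - 3*C1 = -1. Solving gives C1 = -3, C2 = -10.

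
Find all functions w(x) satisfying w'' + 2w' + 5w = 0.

Characteristic equation r² + 2r + 5 = 0 has discriminant (2)² - 4·(5) = -16 < 0, so r = -1 ± 2i.
Hence w_h = C1*cos(2*x)*exp(-x) + C2*exp(-x)*sin(2*x).

w = C1*cos(2*x)*exp(-x) + C2*exp(-x)*sin(2*x)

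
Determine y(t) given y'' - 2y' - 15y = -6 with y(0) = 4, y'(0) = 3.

y = 2/5 + 15*exp(-3*t)/8 + 69*exp(5*t)/40

Characteristic equation r² - 2r - 15 = 0 factors as (r - 5)(r + 3) = 0, so r = 5, -3.
Hence y_h = C1*exp(5*t) + C2*exp(-3*t).
For the particular solution try y_p = A0. Substituting and matching coefficients of each power of t gives A0 = 2/5, so y_p = 2/5.
General solution: y = 2/5 + C1*exp(5*t) + C2*exp(-3*t).
Apply the initial conditions: y(0) = 2/5 + C1 + C2 = 4 and y'(0) = -3*C2 + 5*C1 = 3. Solving gives C1 = 69/40, C2 = 15/8.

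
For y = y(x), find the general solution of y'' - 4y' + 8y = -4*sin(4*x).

Characteristic equation r² - 4r + 8 = 0 has discriminant (-4)² - 4·(8) = -16 < 0, so r = 2 ± 2i.
Hence y_h = C1*cos(2*x)*exp(2*x) + C2*exp(2*x)*sin(2*x).
Try y_p = A*cos(4*x) + B*sin(4*x). Substituting and equating the coefficients of cos(4x) and sin(4x) gives A = -1/5, B = 1/10, so y_p = -cos(4*x)/5 + sin(4*x)/10.

y = -cos(4*x)/5 + sin(4*x)/10 + C1*cos(2*x)*exp(2*x) + C2*exp(2*x)*sin(2*x)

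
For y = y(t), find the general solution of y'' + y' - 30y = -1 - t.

Characteristic equation r² + r - 30 = 0 factors as (r - 5)(r + 6) = 0, so r = 5, -6.
Hence y_h = C1*exp(5*t) + C2*exp(-6*t).
For the particular solution try y_p = A0 + A1*t. Substituting and matching coefficients of each power of t gives A0 = 31/900, A1 = 1/30, so y_p = 31/900 + t/30.

y = 31/900 + t/30 + C1*exp(5*t) + C2*exp(-6*t)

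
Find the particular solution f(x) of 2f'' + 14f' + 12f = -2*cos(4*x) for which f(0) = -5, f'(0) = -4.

Divide through by 2: f'' + 7f' + 6f = -cos(4*x).
Characteristic equation r² + 7r + 6 = 0 factors as (r + 6)(r + 1) = 0, so r = -6, -1.
Hence f_h = C1*exp(-6*x) + C2*exp(-x).
Try f_p = A*cos(4*x) + B*sin(4*x). Substituting and equating the coefficients of cos(4x) and sin(4x) gives A = 5/442, B = -7/221, so f_p = -7*sin(4*x)/221 + 5*cos(4*x)/442.
General solution: f = -7*sin(4*x)/221 + 5*cos(4*x)/442 + C1*exp(-6*x) + C2*exp(-x).
Apply the initial conditions: f(0) = 5/442 + C1 + C2 = -5 and f'(0) = -28/221 - C2 - 6*C1 = -4. Solving gives C1 = 231/130, C2 = -577/85.

f = -577*exp(-x)/85 - 7*sin(4*x)/221 + 5*cos(4*x)/442 + 231*exp(-6*x)/130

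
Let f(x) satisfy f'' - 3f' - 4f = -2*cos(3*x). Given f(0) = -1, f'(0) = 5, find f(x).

f = -46*exp(-x)/25 + 9*sin(3*x)/125 + 13*cos(3*x)/125 + 92*exp(4*x)/125

Characteristic equation r² - 3r - 4 = 0 factors as (r + 1)(r - 4) = 0, so r = -1, 4.
Hence f_h = C1*exp(-x) + C2*exp(4*x).
Try f_p = A*cos(3*x) + B*sin(3*x). Substituting and equating the coefficients of cos(3x) and sin(3x) gives A = 13/125, B = 9/125, so f_p = 9*sin(3*x)/125 + 13*cos(3*x)/125.
General solution: f = 9*sin(3*x)/125 + 13*cos(3*x)/125 + C1*exp(-x) + C2*exp(4*x).
Apply the initial conditions: f(0) = 13/125 + C1 + C2 = -1 and f'(0) = 27/125 - C1 + 4*C2 = 5. Solving gives C1 = -46/25, C2 = 92/125.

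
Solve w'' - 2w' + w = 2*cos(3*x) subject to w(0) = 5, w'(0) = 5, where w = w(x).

w = -4*cos(3*x)/25 - 3*sin(3*x)/25 + 129*exp(x)/25 + x*exp(x)/5

Characteristic equation r² - 2r + 1 = 0 has discriminant (-2)² - 4·(1) = 0, so r = 1 is a repeated root.
Hence w_h = (C1 + C2*x)*exp(x).
Try w_p = A*cos(3*x) + B*sin(3*x). Substituting and equating the coefficients of cos(3x) and sin(3x) gives A = -4/25, B = -3/25, so w_p = -4*cos(3*x)/25 - 3*sin(3*x)/25.
General solution: w = -4*cos(3*x)/25 - 3*sin(3*x)/25 + C1*exp(x) + C2*x*exp(x).
Apply the initial conditions: w(0) = -4/25 + C1 = 5 and w'(0) = -9/25 + C1 + C2 = 5. Solving gives C1 = 129/25, C2 = 1/5.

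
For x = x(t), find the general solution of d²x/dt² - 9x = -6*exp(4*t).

Characteristic equation r² - 9 = 0 factors as (r + 3)(r - 3) = 0, so r = -3, 3.
Hence x_h = C1*exp(-3*t) + C2*exp(3*t).
Try x_p = A*exp(4*t). Substituting into the equation and dividing by exp(4*t) gives A = -6/7, so x_p = -6*exp(4*t)/7.

x = -6*exp(4*t)/7 + C1*exp(-3*t) + C2*exp(3*t)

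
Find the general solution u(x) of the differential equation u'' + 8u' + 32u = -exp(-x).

Characteristic equation r² + 8r + 32 = 0 has discriminant (8)² - 4·(32) = -64 < 0, so r = -4 ± 4i.
Hence u_h = C1*cos(4*x)*exp(-4*x) + C2*exp(-4*x)*sin(4*x).
Try u_p = A*exp(-x). Substituting into the equation and dividing by exp(-x) gives A = -1/25, so u_p = -exp(-x)/25.

u = -exp(-x)/25 + C1*cos(4*x)*exp(-4*x) + C2*exp(-4*x)*sin(4*x)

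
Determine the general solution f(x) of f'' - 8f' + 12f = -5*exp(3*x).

f = 5*exp(3*x)/3 + C1*exp(2*x) + C2*exp(6*x)

Characteristic equation r² - 8r + 12 = 0 factors as (r - 2)(r - 6) = 0, so r = 2, 6.
Hence f_h = C1*exp(2*x) + C2*exp(6*x).
Try f_p = A*exp(3*x). Substituting into the equation and dividing by exp(3*x) gives A = 5/3, so f_p = 5*exp(3*x)/3.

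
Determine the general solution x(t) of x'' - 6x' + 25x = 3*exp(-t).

Characteristic equation r² - 6r + 25 = 0 has discriminant (-6)² - 4·(25) = -64 < 0, so r = 3 ± 4i.
Hence x_h = C1*cos(4*t)*exp(3*t) + C2*exp(3*t)*sin(4*t).
Try x_p = A*exp(-t). Substituting into the equation and dividing by exp(-t) gives A = 3/32, so x_p = 3*exp(-t)/32.

x = 3*exp(-t)/32 + C1*cos(4*t)*exp(3*t) + C2*exp(3*t)*sin(4*t)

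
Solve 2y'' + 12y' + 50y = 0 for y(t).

y = C1*cos(4*t)*exp(-3*t) + C2*exp(-3*t)*sin(4*t)

Divide through by 2: y'' + 6y' + 25y = 0.
Characteristic equation r² + 6r + 25 = 0 has discriminant (6)² - 4·(25) = -64 < 0, so r = -3 ± 4i.
Hence y_h = C1*cos(4*t)*exp(-3*t) + C2*exp(-3*t)*sin(4*t).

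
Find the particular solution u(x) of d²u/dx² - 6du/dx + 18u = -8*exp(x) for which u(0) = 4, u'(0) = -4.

u = -8*exp(x)/13 - 224*exp(3*x)*sin(3*x)/39 + 60*cos(3*x)*exp(3*x)/13

Characteristic equation r² - 6r + 18 = 0 has discriminant (-6)² - 4·(18) = -36 < 0, so r = 3 ± 3i.
Hence u_h = C1*cos(3*x)*exp(3*x) + C2*exp(3*x)*sin(3*x).
Try u_p = A*exp(x). Substituting into the equation and dividing by exp(x) gives A = -8/13, so u_p = -8*exp(x)/13.
General solution: u = -8*exp(x)/13 + C1*cos(3*x)*exp(3*x) + C2*exp(3*x)*sin(3*x).
Apply the initial conditions: u(0) = -8/13 + C1 = 4 and u'(0) = -8/13 + 3*C1 + 3*C2 = -4. Solving gives C1 = 60/13, C2 = -224/39.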